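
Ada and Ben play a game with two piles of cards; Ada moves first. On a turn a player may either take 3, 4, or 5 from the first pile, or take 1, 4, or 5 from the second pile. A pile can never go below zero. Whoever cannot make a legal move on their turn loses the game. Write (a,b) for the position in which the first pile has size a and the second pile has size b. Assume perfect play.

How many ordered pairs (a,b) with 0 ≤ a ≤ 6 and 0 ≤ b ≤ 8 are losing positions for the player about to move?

17

Classify positions by backward induction: terminal positions (no move available) are L. From any other position, the mover wins iff some move reaches an L.
Every move lowers a or b (never raises either), so fill the grid row by row in increasing a, and left to right within a row: each cell's successors are then already labelled.
      b=0  b=1  b=2  b=3  b=4  b=5  b=6  b=7  b=8
a=0:    L    W    L    W    W    W    W    W    L
a=1:    L    W    L    W    W    W    W    W    L
a=2:    L    W    L    W    W    W    W    W    L
a=3:    W    L    W    L    W    W    W    W    W
a=4:    W    L    W    L    W    W    W    W    W
a=5:    W    L    W    L    W    W    W    W    W
a=6:    W    W    W    W    L    W    L    W    W
Cells with no legal move (terminal, hence L): (0,0), (1,0), (2,0).
The remaining L cells, each justified by listing all of its moves:
(0,2): →(0,1)(W) only, which is W, so L
(0,8): →(0,7)(W), (0,4)(W), (0,3)(W) — all W, so L
(1,2): →(1,1)(W) only, which is W, so L
(1,8): →(1,7)(W), (1,4)(W), (1,3)(W) — all W, so L
(2,2): →(2,1)(W) only, which is W, so L
(2,8): →(2,7)(W), (2,4)(W), (2,3)(W) — all W, so L
(3,1): →(0,1)(W), (3,0)(W) — all W, so L
(3,3): →(0,3)(W), (3,2)(W) — all W, so L
(4,1): →(1,1)(W), (0,1)(W), (4,0)(W) — all W, so L
(4,3): →(1,3)(W), (0,3)(W), (4,2)(W) — all W, so L
(5,1): →(2,1)(W), (1,1)(W), (0,1)(W), (5,0)(W) — all W, so L
(5,3): →(2,3)(W), (1,3)(W), (0,3)(W), (5,2)(W) — all W, so L
(6,4): →(3,4)(W), (2,4)(W), (1,4)(W), (6,3)(W), (6,0)(W) — all W, so L
(6,6): →(3,6)(W), (2,6)(W), (1,6)(W), (6,5)(W), (6,2)(W), (6,1)(W) — all W, so L
Every other cell has at least one move into one of the L cells above, so it is W.
L cells per row: a=0: 3, a=1: 3, a=2: 3, a=3: 2, a=4: 2, a=5: 2, a=6: 2; total 17.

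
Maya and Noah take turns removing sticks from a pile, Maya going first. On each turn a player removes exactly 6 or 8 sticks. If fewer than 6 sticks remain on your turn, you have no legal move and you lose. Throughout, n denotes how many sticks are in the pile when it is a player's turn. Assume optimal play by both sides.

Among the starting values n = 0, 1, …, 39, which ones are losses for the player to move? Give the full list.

0, 1, 2, 3, 4, 5, 14, 15, 16, 17, 18, 19, 28, 29, 30, 31, 32, 33

Label each position W (a win for the player to move) or L (a loss). A position with no legal move is L; any other position is W exactly when some move reaches an L, and L when every move reaches a W.
n=0: no move → L
n=1: no move → L
n=2: no move → L
n=3: no move → L
n=4: no move → L
n=5: no move → L
n=6: can move to 0, which is L ⇒ W
n=7: can move to 1, which is L ⇒ W
n=8: can move to 2, which is L ⇒ W
n=9: can move to 3, which is L ⇒ W
n=10: can move to 4, which is L ⇒ W
n=11: can move to 5, which is L ⇒ W
n=12: can move to 4, which is L ⇒ W
n=13: can move to 5, which is L ⇒ W
n=14: moves to 8(W), 6(W); every one is W ⇒ L
n=15: moves to 9(W), 7(W); every one is W ⇒ L
n=16: moves to 10(W), 8(W); every one is W ⇒ L
n=17: moves to 11(W), 9(W); every one is W ⇒ L
n=18: moves to 12(W), 10(W); every one is W ⇒ L
n=19: moves to 13(W), 11(W); every one is W ⇒ L
n=20: can move to 14, which is L ⇒ W
n=21: can move to 15, which is L ⇒ W
n=22: can move to 16, which is L ⇒ W
n=23: can move to 17, which is L ⇒ W
n=24: can move to 18, which is L ⇒ W
n=25: can move to 19, which is L ⇒ W
n=26: can move to 18, which is L ⇒ W
n=27: can move to 19, which is L ⇒ W
n=28: moves to 22(W), 20(W); every one is W ⇒ L
n=29: moves to 23(W), 21(W); every one is W ⇒ L
n=30: moves to 24(W), 22(W); every one is W ⇒ L
n=31: moves to 25(W), 23(W); every one is W ⇒ L
n=32: moves to 26(W), 24(W); every one is W ⇒ L
n=33: moves to 27(W), 25(W); every one is W ⇒ L
n=34: can move to 28, which is L ⇒ W
n=35: can move to 29, which is L ⇒ W
n=36: can move to 30, which is L ⇒ W
n=37: can move to 31, which is L ⇒ W
n=38: can move to 32, which is L ⇒ W
n=39: can move to 33, which is L ⇒ W
The losing starting values of n are exactly the entries labelled L in this table (18 of them).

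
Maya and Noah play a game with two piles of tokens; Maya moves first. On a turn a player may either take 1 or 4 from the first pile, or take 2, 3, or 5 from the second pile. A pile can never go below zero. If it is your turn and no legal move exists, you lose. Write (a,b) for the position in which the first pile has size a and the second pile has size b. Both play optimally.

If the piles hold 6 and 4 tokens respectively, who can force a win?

Maya wins.

Use the standard recursion: the mover loses at a terminal position; elsewhere, the mover wins exactly when some move hands the opponent an L position.
No move ever increases a pile, so every position that can arise here has a ≤ 6 and b ≤ 4; it is enough to label the cells with 0 ≤ a ≤ 6 and 0 ≤ b ≤ 4.
Every move lowers a or b (never raises either), so fill the grid row by row in increasing a, and left to right within a row: each cell's successors are then already labelled.
      b=0  b=1  b=2  b=3  b=4
a=0:    L    L    W    W    W
a=1:    W    W    L    L    W
a=2:    L    L    W    W    W
a=3:    W    W    L    L    W
a=4:    W    W    W    W    L
a=5:    L    L    W    W    W
a=6:    W    W    L    L    W
Cells with no legal move (terminal, hence L): (0,0), (0,1).
The remaining L cells, each justified by listing all of its moves:
(1,2): L (options (0,2)(W), (1,0)(W) are all W)
(1,3): L (options (0,3)(W), (1,1)(W), (1,0)(W) are all W)
(2,0): L (sole option (1,0)(W) is W)
(2,1): L (sole option (1,1)(W) is W)
(3,2): L (options (2,2)(W), (3,0)(W) are all W)
(3,3): L (options (2,3)(W), (3,1)(W), (3,0)(W) are all W)
(4,4): L (options (3,4)(W), (0,4)(W), (4,2)(W), (4,1)(W) are all W)
(5,0): L (options (4,0)(W), (1,0)(W) are all W)
(5,1): L (options (4,1)(W), (1,1)(W) are all W)
(6,2): L (options (5,2)(W), (2,2)(W), (6,0)(W) are all W)
(6,3): L (options (5,3)(W), (2,3)(W), (6,1)(W), (6,0)(W) are all W)
Every other cell has at least one move into one of the L cells above, so it is W.
The starting position (6,4) is W: Maya should move to (6,2), handing over an L position.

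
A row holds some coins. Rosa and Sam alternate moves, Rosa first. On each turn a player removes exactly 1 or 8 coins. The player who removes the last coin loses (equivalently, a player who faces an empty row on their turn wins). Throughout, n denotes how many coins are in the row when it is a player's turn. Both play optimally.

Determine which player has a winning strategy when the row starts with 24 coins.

Build the W/L table. Terminal = W. A non-terminal position is W if it has a move to some L; otherwise it is L.
n=0: no move; the opponent has just taken the last coin and therefore loses → W
n=1: →0(W) only, which is W, so L
n=2: →1(L), so W
n=3: →2(W) only, which is W, so L
n=4: →3(L), so W
n=5: →4(W) only, which is W, so L
n=6: →5(L), so W
n=7: →6(W) only, which is W, so L
n=8: →7(L), so W
n=9: →1(L), so W
n=10: →9(W), 2(W) — all W, so L
n=11: →10(L), so W
n=12: →11(W), 4(W) — all W, so L
n=13: →12(L), so W
n=14: →13(W), 6(W) — all W, so L
n=15: →14(L), so W
n=16: →15(W), 8(W) — all W, so L
n=17: →16(L), so W
n=18: →10(L), so W
n=19: →18(W), 11(W) — all W, so L
n=20: →19(L), so W
n=21: →20(W), 13(W) — all W, so L
n=22: →21(L), so W
n=23: →22(W), 15(W) — all W, so L
n=24: →23(L), so W
The starting position 24 is W: Rosa should remove 1, leaving 23, handing over an L position.

Rosa wins.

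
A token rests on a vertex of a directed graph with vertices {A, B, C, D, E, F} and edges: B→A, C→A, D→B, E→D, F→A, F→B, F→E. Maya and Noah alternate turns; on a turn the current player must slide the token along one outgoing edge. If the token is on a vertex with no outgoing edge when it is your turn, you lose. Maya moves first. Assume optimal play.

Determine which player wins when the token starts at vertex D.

Noah wins.

Compute win/loss labels from the base case upward. A position with no move is L. Any other position is W if it can reach an L in one move, else L.
Every edge goes from a vertex to one that appears earlier in the order A, B, C, D, E, F, so processing vertices in that order labels each vertex after all of its successors.
A: no outgoing edge → L
B: W (go to A, an L position)
C: W (go to A, an L position)
D: L (sole option B(W) is W)
E: W (go to D, an L position)
F: W (go to A, an L position)
Every move from D reaches a W position, so the mover loses.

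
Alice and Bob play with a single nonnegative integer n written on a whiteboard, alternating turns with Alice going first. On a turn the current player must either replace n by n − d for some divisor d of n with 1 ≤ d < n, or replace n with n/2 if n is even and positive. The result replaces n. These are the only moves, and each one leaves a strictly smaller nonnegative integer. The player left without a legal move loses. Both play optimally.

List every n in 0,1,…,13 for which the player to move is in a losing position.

0, 1, 3, 5, 7, 9, 11, 13

Classify positions by backward induction: terminal positions (no move available) are L. From any other position, the mover wins iff some move reaches an L.
n=0: no move → L
n=1: no move → L
n=2: W (go to 1, an L position)
n=3: L (sole option 2(W) is W)
n=4: W (go to 3, an L position)
n=5: L (sole option 4(W) is W)
n=6: W (go to 3, an L position)
n=7: L (sole option 6(W) is W)
n=8: W (go to 7, an L position)
n=9: L (options 6(W), 8(W) are all W)
n=10: W (go to 5, an L position)
n=11: L (sole option 10(W) is W)
n=12: W (go to 9, an L position)
n=13: L (sole option 12(W) is W)
Reading off the rows marked L gives the requested list; there are 8 such values of n.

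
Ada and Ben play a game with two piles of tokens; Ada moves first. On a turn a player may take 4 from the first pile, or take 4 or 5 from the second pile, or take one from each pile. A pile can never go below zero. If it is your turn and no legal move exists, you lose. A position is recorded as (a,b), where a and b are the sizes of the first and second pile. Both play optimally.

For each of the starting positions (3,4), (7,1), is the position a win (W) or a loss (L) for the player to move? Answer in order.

Label each position W (a win for the player to move) or L (a loss). A position with no legal move is L; any other position is W exactly when some move reaches an L, and L when every move reaches a W.
No move ever increases a pile, so every position that can arise here has a ≤ 7 and b ≤ 4; it is enough to label the cells with 0 ≤ a ≤ 7 and 0 ≤ b ≤ 4.
Every move lowers a or b (never raises either), so fill the grid row by row in increasing a, and left to right within a row: each cell's successors are then already labelled.
      b=0  b=1  b=2  b=3  b=4
a=0:    L    L    L    L    W
a=1:    L    W    W    W    W
a=2:    L    W    L    L    W
a=3:    L    W    L    W    W
a=4:    W    W    W    W    L
a=5:    W    L    L    L    L
a=6:    W    L    W    W    W
a=7:    W    L    W    L    L
Cells with no legal move (terminal, hence L): (0,0), (0,1), (0,2), (0,3), (1,0), (2,0), (3,0).
The remaining L cells, each justified by listing all of its moves:
(2,2): →(1,1)(W) only, which is W, so L
(2,3): →(1,2)(W) only, which is W, so L
(3,2): →(2,1)(W) only, which is W, so L
(4,4): →(0,4)(W), (4,0)(W), (3,3)(W) — all W, so L
(5,1): →(1,1)(W), (4,0)(W) — all W, so L
(5,2): →(1,2)(W), (4,1)(W) — all W, so L
(5,3): →(1,3)(W), (4,2)(W) — all W, so L
(5,4): →(1,4)(W), (5,0)(W), (4,3)(W) — all W, so L
(6,1): →(2,1)(W), (5,0)(W) — all W, so L
(7,1): →(3,1)(W), (6,0)(W) — all W, so L
(7,3): →(3,3)(W), (6,2)(W) — all W, so L
(7,4): →(3,4)(W), (7,0)(W), (6,3)(W) — all W, so L
Every other cell has at least one move into one of the L cells above, so it is W.
(3,4): the move to (3,0) reaches an L cell, so W
(7,1): one of the L cells justified above, so L

(3,4): W, (7,1): L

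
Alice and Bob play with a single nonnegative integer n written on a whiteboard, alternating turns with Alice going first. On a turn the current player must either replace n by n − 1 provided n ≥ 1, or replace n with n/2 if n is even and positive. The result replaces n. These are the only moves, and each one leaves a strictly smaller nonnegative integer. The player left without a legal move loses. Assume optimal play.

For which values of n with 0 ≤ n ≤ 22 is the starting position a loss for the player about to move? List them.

0, 2, 5, 7, 9, 11, 13, 15, 17, 19, 21

Label each position W (a win for the player to move) or L (a loss). A position with no legal move is L; any other position is W exactly when some move reaches an L, and L when every move reaches a W.
n=0: no move → L
n=1: can move to 0, which is L ⇒ W
n=2: the only move is to 1(W), a W ⇒ L
n=3: can move to 2, which is L ⇒ W
n=4: can move to 2, which is L ⇒ W
n=5: the only move is to 4(W), a W ⇒ L
n=6: can move to 5, which is L ⇒ W
n=7: the only move is to 6(W), a W ⇒ L
n=8: can move to 7, which is L ⇒ W
n=9: the only move is to 8(W), a W ⇒ L
n=10: can move to 5, which is L ⇒ W
n=11: the only move is to 10(W), a W ⇒ L
n=12: can move to 11, which is L ⇒ W
n=13: the only move is to 12(W), a W ⇒ L
n=14: can move to 7, which is L ⇒ W
n=15: the only move is to 14(W), a W ⇒ L
n=16: can move to 15, which is L ⇒ W
n=17: the only move is to 16(W), a W ⇒ L
n=18: can move to 9, which is L ⇒ W
n=19: the only move is to 18(W), a W ⇒ L
n=20: can move to 19, which is L ⇒ W
n=21: the only move is to 20(W), a W ⇒ L
n=22: can move to 11, which is L ⇒ W
The losing starting values of n are exactly the entries labelled L in this table (11 of them).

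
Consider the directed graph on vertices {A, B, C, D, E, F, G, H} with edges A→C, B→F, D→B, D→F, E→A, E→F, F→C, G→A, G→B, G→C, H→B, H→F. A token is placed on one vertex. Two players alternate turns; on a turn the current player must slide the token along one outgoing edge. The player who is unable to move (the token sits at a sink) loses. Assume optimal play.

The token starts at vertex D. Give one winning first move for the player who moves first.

Compute win/loss labels from the base case upward. A position with no move is L. Any other position is W if it can reach an L in one move, else L.
Every edge goes from a vertex to one that appears earlier in the order C, F, B, A, G, H, D, E, so processing vertices in that order labels each vertex after all of its successors.
C: no outgoing edge → L
F: W (go to C, an L position)
B: L (sole option F(W) is W)
A: W (go to C, an L position)
G: W (go to B, an L position)
H: W (go to B, an L position)
D: W (go to B, an L position)
E: L (options A(W), F(W) are all W)
From D, the L positions reachable in one move are: B.

Move to B.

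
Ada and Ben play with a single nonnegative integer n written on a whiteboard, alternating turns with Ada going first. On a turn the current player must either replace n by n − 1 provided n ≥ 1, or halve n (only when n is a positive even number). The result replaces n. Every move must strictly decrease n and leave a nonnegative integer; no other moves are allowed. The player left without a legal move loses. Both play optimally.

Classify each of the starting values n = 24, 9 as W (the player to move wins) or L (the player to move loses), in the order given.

Use the standard recursion: the mover loses at a terminal position; elsewhere, the mover wins exactly when some move hands the opponent an L position.
n=0: no move → L
n=1: W (go to 0, an L position)
n=2: L (sole option 1(W) is W)
n=3: W (go to 2, an L position)
n=4: W (go to 2, an L position)
n=5: L (sole option 4(W) is W)
n=6: W (go to 5, an L position)
n=7: L (sole option 6(W) is W)
n=8: W (go to 7, an L position)
n=9: L (sole option 8(W) is W)
n=10: W (go to 5, an L position)
n=11: L (sole option 10(W) is W)
n=12: W (go to 11, an L position)
n=13: L (sole option 12(W) is W)
n=14: W (go to 7, an L position)
n=15: L (sole option 14(W) is W)
n=16: W (go to 15, an L position)
n=17: L (sole option 16(W) is W)
n=18: W (go to 9, an L position)
n=19: L (sole option 18(W) is W)
n=20: W (go to 19, an L position)
n=21: L (sole option 20(W) is W)
n=22: W (go to 11, an L position)
n=23: L (sole option 22(W) is W)
n=24: W (go to 23, an L position)

24: W, 9: L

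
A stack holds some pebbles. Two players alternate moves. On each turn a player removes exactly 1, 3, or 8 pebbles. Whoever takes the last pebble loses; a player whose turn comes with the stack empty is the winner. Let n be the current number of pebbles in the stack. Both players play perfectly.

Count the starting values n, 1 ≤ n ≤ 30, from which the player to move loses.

12

Positions with no move are W. A position that does have a move is losing for the player to move precisely when every available move leads to a winning position for the opponent. Fill in the labels:
n=0: no move; the opponent has just taken the last pebble and therefore loses → W
n=1: L (sole option 0(W) is W)
n=2: W (go to 1, an L position)
n=3: L (options 2(W), 0(W) are all W)
n=4: W (go to 3, an L position)
n=5: L (options 4(W), 2(W) are all W)
n=6: W (go to 5, an L position)
n=7: L (options 6(W), 4(W) are all W)
n=8: W (go to 7, an L position)
n=9: W (go to 1, an L position)
n=10: W (go to 7, an L position)
n=11: W (go to 3, an L position)
n=12: L (options 11(W), 9(W), 4(W) are all W)
n=13: W (go to 12, an L position)
n=14: L (options 13(W), 11(W), 6(W) are all W)
n=15: W (go to 14, an L position)
n=16: L (options 15(W), 13(W), 8(W) are all W)
n=17: W (go to 16, an L position)
n=18: L (options 17(W), 15(W), 10(W) are all W)
n=19: W (go to 18, an L position)
n=20: W (go to 12, an L position)
n=21: W (go to 18, an L position)
n=22: W (go to 14, an L position)
n=23: L (options 22(W), 20(W), 15(W) are all W)
n=24: W (go to 23, an L position)
n=25: L (options 24(W), 22(W), 17(W) are all W)
n=26: W (go to 25, an L position)
n=27: L (options 26(W), 24(W), 19(W) are all W)
n=28: W (go to 27, an L position)
n=29: L (options 28(W), 26(W), 21(W) are all W)
n=30: W (go to 29, an L position)
L entries with 1 ≤ n ≤ 30 (the range starts at n=1): n = 1, 3, 5, 7, 12, 14, 16, 18, 23, 25, 27, 29; that makes 12.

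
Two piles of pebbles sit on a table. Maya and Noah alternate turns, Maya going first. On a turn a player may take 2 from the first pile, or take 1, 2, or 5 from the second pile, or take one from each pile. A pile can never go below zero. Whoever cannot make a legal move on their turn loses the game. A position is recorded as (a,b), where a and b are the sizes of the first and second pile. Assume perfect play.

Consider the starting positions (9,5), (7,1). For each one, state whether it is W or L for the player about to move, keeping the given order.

Positions with no move are L. A position that does have a move is losing for the player to move precisely when every available move leads to a winning position for the opponent. Fill in the labels:
No move ever increases a pile, so every position that can arise here has a ≤ 9 and b ≤ 5; it is enough to label the cells with 0 ≤ a ≤ 9 and 0 ≤ b ≤ 5.
Every move lowers a or b (never raises either), so fill the grid row by row in increasing a, and left to right within a row: each cell's successors are then already labelled.
      b=0  b=1  b=2  b=3  b=4  b=5
a=0:    L    W    W    L    W    W
a=1:    L    W    W    L    W    W
a=2:    W    W    L    W    W    L
a=3:    W    L    W    W    L    W
a=4:    L    W    W    L    W    W
a=5:    L    W    W    L    W    W
a=6:    W    W    L    W    W    L
a=7:    W    L    W    W    L    W
a=8:    L    W    W    L    W    W
a=9:    L    W    W    L    W    W
Cells with no legal move (terminal, hence L): (0,0), (1,0).
The remaining L cells, each justified by listing all of its moves:
(0,3): only reaches (0,2)(W), (0,1)(W), all W → L
(1,3): only reaches (1,2)(W), (1,1)(W), (0,2)(W), all W → L
(2,2): only reaches (0,2)(W), (2,1)(W), (2,0)(W), (1,1)(W), all W → L
(2,5): only reaches (0,5)(W), (2,4)(W), (2,3)(W), (2,0)(W), (1,4)(W), all W → L
(3,1): only reaches (1,1)(W), (3,0)(W), (2,0)(W), all W → L
(3,4): only reaches (1,4)(W), (3,3)(W), (3,2)(W), (2,3)(W), all W → L
(4,0): only reaches (2,0)(W), which is W → L
(4,3): only reaches (2,3)(W), (4,2)(W), (4,1)(W), (3,2)(W), all W → L
(5,0): only reaches (3,0)(W), which is W → L
(5,3): only reaches (3,3)(W), (5,2)(W), (5,1)(W), (4,2)(W), all W → L
(6,2): only reaches (4,2)(W), (6,1)(W), (6,0)(W), (5,1)(W), all W → L
(6,5): only reaches (4,5)(W), (6,4)(W), (6,3)(W), (6,0)(W), (5,4)(W), all W → L
(7,1): only reaches (5,1)(W), (7,0)(W), (6,0)(W), all W → L
(7,4): only reaches (5,4)(W), (7,3)(W), (7,2)(W), (6,3)(W), all W → L
(8,0): only reaches (6,0)(W), which is W → L
(8,3): only reaches (6,3)(W), (8,2)(W), (8,1)(W), (7,2)(W), all W → L
(9,0): only reaches (7,0)(W), which is W → L
(9,3): only reaches (7,3)(W), (9,2)(W), (9,1)(W), (8,2)(W), all W → L
Every other cell has at least one move into one of the L cells above, so it is W.
(9,5): the move to (9,3) reaches an L cell, so W
(7,1): one of the L cells justified above, so L

(9,5): W, (7,1): L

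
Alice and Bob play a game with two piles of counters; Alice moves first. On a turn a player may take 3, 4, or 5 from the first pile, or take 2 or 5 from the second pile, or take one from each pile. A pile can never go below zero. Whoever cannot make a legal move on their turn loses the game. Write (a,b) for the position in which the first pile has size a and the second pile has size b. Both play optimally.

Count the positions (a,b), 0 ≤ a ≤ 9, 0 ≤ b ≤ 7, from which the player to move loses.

Positions with no move are L. A position that does have a move is losing for the player to move precisely when every available move leads to a winning position for the opponent. Fill in the labels:
Every move lowers a or b (never raises either), so fill the grid row by row in increasing a, and left to right within a row: each cell's successors are then already labelled.
      b=0  b=1  b=2  b=3  b=4  b=5  b=6  b=7
a=0:    L    L    W    W    L    W    W    L
a=1:    L    W    W    L    L    W    W    L
a=2:    L    W    W    L    W    W    L    L
a=3:    W    W    L    L    W    W    L    W
a=4:    W    W    L    W    W    L    L    W
a=5:    W    W    L    W    W    L    W    W
a=6:    W    L    W    W    W    L    W    W
a=7:    W    L    W    W    L    W    W    W
a=8:    L    L    W    W    L    W    W    L
a=9:    L    W    W    L    L    W    W    L
Cells with no legal move (terminal, hence L): (0,0), (0,1), (1,0), (2,0).
The remaining L cells, each justified by listing all of its moves:
(0,4): only reaches (0,2)(W), which is W → L
(0,7): only reaches (0,5)(W), (0,2)(W), all W → L
(1,3): only reaches (1,1)(W), (0,2)(W), all W → L
(1,4): only reaches (1,2)(W), (0,3)(W), all W → L
(1,7): only reaches (1,5)(W), (1,2)(W), (0,6)(W), all W → L
(2,3): only reaches (2,1)(W), (1,2)(W), all W → L
(2,6): only reaches (2,4)(W), (2,1)(W), (1,5)(W), all W → L
(2,7): only reaches (2,5)(W), (2,2)(W), (1,6)(W), all W → L
(3,2): only reaches (0,2)(W), (3,0)(W), (2,1)(W), all W → L
(3,3): only reaches (0,3)(W), (3,1)(W), (2,2)(W), all W → L
(3,6): only reaches (0,6)(W), (3,4)(W), (3,1)(W), (2,5)(W), all W → L
(4,2): only reaches (1,2)(W), (0,2)(W), (4,0)(W), (3,1)(W), all W → L
(4,5): only reaches (1,5)(W), (0,5)(W), (4,3)(W), (4,0)(W), (3,4)(W), all W → L
(4,6): only reaches (1,6)(W), (0,6)(W), (4,4)(W), (4,1)(W), (3,5)(W), all W → L
(5,2): only reaches (2,2)(W), (1,2)(W), (0,2)(W), (5,0)(W), (4,1)(W), all W → L
(5,5): only reaches (2,5)(W), (1,5)(W), (0,5)(W), (5,3)(W), (5,0)(W), (4,4)(W), all W → L
(6,1): only reaches (3,1)(W), (2,1)(W), (1,1)(W), (5,0)(W), all W → L
(6,5): only reaches (3,5)(W), (2,5)(W), (1,5)(W), (6,3)(W), (6,0)(W), (5,4)(W), all W → L
(7,1): only reaches (4,1)(W), (3,1)(W), (2,1)(W), (6,0)(W), all W → L
(7,4): only reaches (4,4)(W), (3,4)(W), (2,4)(W), (7,2)(W), (6,3)(W), all W → L
(8,0): only reaches (5,0)(W), (4,0)(W), (3,0)(W), all W → L
(8,1): only reaches (5,1)(W), (4,1)(W), (3,1)(W), (7,0)(W), all W → L
(8,4): only reaches (5,4)(W), (4,4)(W), (3,4)(W), (8,2)(W), (7,3)(W), all W → L
(8,7): only reaches (5,7)(W), (4,7)(W), (3,7)(W), (8,5)(W), (8,2)(W), (7,6)(W), all W → L
(9,0): only reaches (6,0)(W), (5,0)(W), (4,0)(W), all W → L
(9,3): only reaches (6,3)(W), (5,3)(W), (4,3)(W), (9,1)(W), (8,2)(W), all W → L
(9,4): only reaches (6,4)(W), (5,4)(W), (4,4)(W), (9,2)(W), (8,3)(W), all W → L
(9,7): only reaches (6,7)(W), (5,7)(W), (4,7)(W), (9,5)(W), (9,2)(W), (8,6)(W), all W → L
Every other cell has at least one move into one of the L cells above, so it is W.
L cells per row: a=0: 4, a=1: 4, a=2: 4, a=3: 3, a=4: 3, a=5: 2, a=6: 2, a=7: 2, a=8: 4, a=9: 4; total 32.

32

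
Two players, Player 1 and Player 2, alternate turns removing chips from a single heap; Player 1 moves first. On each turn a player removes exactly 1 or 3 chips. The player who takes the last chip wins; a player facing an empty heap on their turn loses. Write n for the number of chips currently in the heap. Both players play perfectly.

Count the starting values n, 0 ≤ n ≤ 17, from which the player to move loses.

9

Use the standard recursion: the mover loses at a terminal position; elsewhere, the mover wins exactly when some move hands the opponent an L position.
n=0: no move → L
n=1: W (go to 0, an L position)
n=2: L (sole option 1(W) is W)
n=3: W (go to 2, an L position)
n=4: L (options 3(W), 1(W) are all W)
n=5: W (go to 4, an L position)
n=6: L (options 5(W), 3(W) are all W)
n=7: W (go to 6, an L position)
n=8: L (options 7(W), 5(W) are all W)
n=9: W (go to 8, an L position)
n=10: L (options 9(W), 7(W) are all W)
n=11: W (go to 10, an L position)
n=12: L (options 11(W), 9(W) are all W)
n=13: W (go to 12, an L position)
n=14: L (options 13(W), 11(W) are all W)
n=15: W (go to 14, an L position)
n=16: L (options 15(W), 13(W) are all W)
n=17: W (go to 16, an L position)
L entries with 0 ≤ n ≤ 17: n = 0, 2, 4, 6, 8, 10, 12, 14, 16; that makes 9.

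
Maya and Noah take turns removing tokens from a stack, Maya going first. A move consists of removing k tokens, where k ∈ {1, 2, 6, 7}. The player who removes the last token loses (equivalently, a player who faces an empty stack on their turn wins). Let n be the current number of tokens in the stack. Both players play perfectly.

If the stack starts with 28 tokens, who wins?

Use the standard recursion: the mover wins at a terminal position; elsewhere, the mover wins exactly when some move hands the opponent an L position.
n=0: no move; the opponent has just taken the last token and therefore loses → W
n=1: L (sole option 0(W) is W)
n=2: W (go to 1, an L position)
n=3: W (go to 1, an L position)
n=4: L (options 3(W), 2(W) are all W)
n=5: W (go to 4, an L position)
n=6: W (go to 4, an L position)
n=7: W (go to 1, an L position)
n=8: W (go to 1, an L position)
n=9: L (options 8(W), 7(W), 3(W), 2(W) are all W)
n=10: W (go to 9, an L position)
n=11: W (go to 9, an L position)
n=12: L (options 11(W), 10(W), 6(W), 5(W) are all W)
n=13: W (go to 12, an L position)
n=14: W (go to 12, an L position)
n=15: W (go to 9, an L position)
n=16: W (go to 9, an L position)
n=17: L (options 16(W), 15(W), 11(W), 10(W) are all W)
n=18: W (go to 17, an L position)
n=19: W (go to 17, an L position)
n=20: L (options 19(W), 18(W), 14(W), 13(W) are all W)
n=21: W (go to 20, an L position)
n=22: W (go to 20, an L position)
n=23: W (go to 17, an L position)
n=24: W (go to 17, an L position)
n=25: L (options 24(W), 23(W), 19(W), 18(W) are all W)
n=26: W (go to 25, an L position)
n=27: W (go to 25, an L position)
n=28: L (options 27(W), 26(W), 22(W), 21(W) are all W)
The starting position 28 is L: whatever Maya does, the opponent receives a W position.

Noah wins.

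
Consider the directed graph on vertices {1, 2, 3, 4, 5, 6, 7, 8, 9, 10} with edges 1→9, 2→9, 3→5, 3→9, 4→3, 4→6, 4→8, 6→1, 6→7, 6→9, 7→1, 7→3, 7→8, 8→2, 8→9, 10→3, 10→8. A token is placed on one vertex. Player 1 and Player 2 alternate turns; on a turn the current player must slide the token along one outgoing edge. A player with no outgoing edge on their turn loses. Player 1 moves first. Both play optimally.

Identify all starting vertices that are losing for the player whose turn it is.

Positions with no move are L. A position that does have a move is losing for the player to move precisely when every available move leads to a winning position for the opponent. Fill in the labels:
Every edge goes from a vertex to one that appears earlier in the order 5, 9, 2, 8, 3, 1, 7, 6, 10, 4, so processing vertices in that order labels each vertex after all of its successors.
5: no outgoing edge → L
9: no outgoing edge → L
2: W (go to 9, an L position)
8: W (go to 9, an L position)
3: W (go to 9, an L position)
1: W (go to 9, an L position)
7: L (options 1(W), 3(W), 8(W) are all W)
6: W (go to 7, an L position)
10: L (options 3(W), 8(W) are all W)
4: L (options 6(W), 3(W), 8(W) are all W)
Reading off the rows marked L gives the requested list; there are 5 such vertices.

4, 5, 7, 9, 10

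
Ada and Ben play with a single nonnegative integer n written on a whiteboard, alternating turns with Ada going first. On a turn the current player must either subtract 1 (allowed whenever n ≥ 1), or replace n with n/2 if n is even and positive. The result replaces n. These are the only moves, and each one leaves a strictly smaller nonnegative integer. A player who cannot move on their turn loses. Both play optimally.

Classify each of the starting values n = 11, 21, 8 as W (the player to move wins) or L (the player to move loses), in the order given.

Work bottom-up. With no move the player to move loses. Otherwise the position is W if at least one move leads to an L position for the opponent, and L if every move leads to a W.
n=0: no move → L
n=1: reaches L-position 0 → W
n=2: only reaches 1(W), which is W → L
n=3: reaches L-position 2 → W
n=4: reaches L-position 2 → W
n=5: only reaches 4(W), which is W → L
n=6: reaches L-position 5 → W
n=7: only reaches 6(W), which is W → L
n=8: reaches L-position 7 → W
n=9: only reaches 8(W), which is W → L
n=10: reaches L-position 5 → W
n=11: only reaches 10(W), which is W → L
n=12: reaches L-position 11 → W
n=13: only reaches 12(W), which is W → L
n=14: reaches L-position 7 → W
n=15: only reaches 14(W), which is W → L
n=16: reaches L-position 15 → W
n=17: only reaches 16(W), which is W → L
n=18: reaches L-position 9 → W
n=19: only reaches 18(W), which is W → L
n=20: reaches L-position 19 → W
n=21: only reaches 20(W), which is W → L

11: L, 21: L, 8: W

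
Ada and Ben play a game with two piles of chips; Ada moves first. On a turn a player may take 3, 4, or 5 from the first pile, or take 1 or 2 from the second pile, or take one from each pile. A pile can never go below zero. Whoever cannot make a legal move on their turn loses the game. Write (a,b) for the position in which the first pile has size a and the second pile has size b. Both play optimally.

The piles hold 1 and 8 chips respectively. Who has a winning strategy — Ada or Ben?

Label each position W (a win for the player to move) or L (a loss). A position with no legal move is L; any other position is W exactly when some move reaches an L, and L when every move reaches a W.
No move ever increases a pile, so every position that can arise here has a ≤ 1 and b ≤ 8; it is enough to label the cells with 0 ≤ a ≤ 1 and 0 ≤ b ≤ 8.
Every move lowers a or b (never raises either), so fill the grid row by row in increasing a, and left to right within a row: each cell's successors are then already labelled.
      b=0  b=1  b=2  b=3  b=4  b=5  b=6  b=7  b=8
a=0:    L    W    W    L    W    W    L    W    W
a=1:    L    W    W    L    W    W    L    W    W
Cells with no legal move (terminal, hence L): (0,0), (1,0).
The remaining L cells, each justified by listing all of its moves:
(0,3): only reaches (0,2)(W), (0,1)(W), all W → L
(0,6): only reaches (0,5)(W), (0,4)(W), all W → L
(1,3): only reaches (1,2)(W), (1,1)(W), (0,2)(W), all W → L
(1,6): only reaches (1,5)(W), (1,4)(W), (0,5)(W), all W → L
Every other cell has at least one move into one of the L cells above, so it is W.
From (1,8) Ada can move to (1,6), reaching an L position.

Ada wins.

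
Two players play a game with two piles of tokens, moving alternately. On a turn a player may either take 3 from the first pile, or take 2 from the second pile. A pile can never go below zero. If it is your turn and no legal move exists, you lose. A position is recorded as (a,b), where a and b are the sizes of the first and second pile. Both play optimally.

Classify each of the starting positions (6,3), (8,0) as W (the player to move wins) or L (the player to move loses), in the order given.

(6,3): W, (8,0): L

Positions with no move are L. A position that does have a move is losing for the player to move precisely when every available move leads to a winning position for the opponent. Fill in the labels:
No move ever increases a pile, so every position that can arise here has a ≤ 8 and b ≤ 3; it is enough to label the cells with 0 ≤ a ≤ 8 and 0 ≤ b ≤ 3.
Every move lowers a or b (never raises either), so fill the grid row by row in increasing a, and left to right within a row: each cell's successors are then already labelled.
      b=0  b=1  b=2  b=3
a=0:    L    L    W    W
a=1:    L    L    W    W
a=2:    L    L    W    W
a=3:    W    W    L    L
a=4:    W    W    L    L
a=5:    W    W    L    L
a=6:    L    L    W    W
a=7:    L    L    W    W
a=8:    L    L    W    W
Cells with no legal move (terminal, hence L): (0,0), (0,1), (1,0), (1,1), (2,0), (2,1).
The remaining L cells, each justified by listing all of its moves:
(3,2): moves to (0,2)(W), (3,0)(W); every one is W ⇒ L
(3,3): moves to (0,3)(W), (3,1)(W); every one is W ⇒ L
(4,2): moves to (1,2)(W), (4,0)(W); every one is W ⇒ L
(4,3): moves to (1,3)(W), (4,1)(W); every one is W ⇒ L
(5,2): moves to (2,2)(W), (5,0)(W); every one is W ⇒ L
(5,3): moves to (2,3)(W), (5,1)(W); every one is W ⇒ L
(6,0): the only move is to (3,0)(W), a W ⇒ L
(6,1): the only move is to (3,1)(W), a W ⇒ L
(7,0): the only move is to (4,0)(W), a W ⇒ L
(7,1): the only move is to (4,1)(W), a W ⇒ L
(8,0): the only move is to (5,0)(W), a W ⇒ L
(8,1): the only move is to (5,1)(W), a W ⇒ L
Every other cell has at least one move into one of the L cells above, so it is W.
(6,3): the move to (3,3) reaches an L cell, so W
(8,0): one of the L cells justified above, so L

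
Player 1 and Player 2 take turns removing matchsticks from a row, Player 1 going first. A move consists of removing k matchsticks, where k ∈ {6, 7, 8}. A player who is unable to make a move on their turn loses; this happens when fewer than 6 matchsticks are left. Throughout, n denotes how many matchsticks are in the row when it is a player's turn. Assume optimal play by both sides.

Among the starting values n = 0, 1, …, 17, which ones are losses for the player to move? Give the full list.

Work bottom-up. With no move the player to move loses. Otherwise the position is W if at least one move leads to an L position for the opponent, and L if every move leads to a W.
n=0: no move → L
n=1: no move → L
n=2: no move → L
n=3: no move → L
n=4: no move → L
n=5: no move → L
n=6: W (go to 0, an L position)
n=7: W (go to 1, an L position)
n=8: W (go to 2, an L position)
n=9: W (go to 3, an L position)
n=10: W (go to 4, an L position)
n=11: W (go to 5, an L position)
n=12: W (go to 5, an L position)
n=13: W (go to 5, an L position)
n=14: L (options 8(W), 7(W), 6(W) are all W)
n=15: L (options 9(W), 8(W), 7(W) are all W)
n=16: L (options 10(W), 9(W), 8(W) are all W)
n=17: L (options 11(W), 10(W), 9(W) are all W)
The losing starting values of n are exactly the entries labelled L in this table (10 of them).

0, 1, 2, 3, 4, 5, 14, 15, 16, 17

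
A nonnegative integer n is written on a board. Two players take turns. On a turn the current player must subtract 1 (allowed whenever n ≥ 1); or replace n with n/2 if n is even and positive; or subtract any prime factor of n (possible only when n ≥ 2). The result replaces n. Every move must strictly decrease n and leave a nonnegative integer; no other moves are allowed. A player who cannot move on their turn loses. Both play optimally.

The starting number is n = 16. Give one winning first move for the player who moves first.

Move to 14.

Classify positions by backward induction: terminal positions (no move available) are L. From any other position, the mover wins iff some move reaches an L.
n=0: no move → L
n=1: reaches L-position 0 → W
n=2: reaches L-position 0 → W
n=3: reaches L-position 0 → W
n=4: only reaches 2(W), 3(W), all W → L
n=5: reaches L-position 0 → W
n=6: reaches L-position 4 → W
n=7: reaches L-position 0 → W
n=8: reaches L-position 4 → W
n=9: only reaches 6(W), 8(W), all W → L
n=10: reaches L-position 9 → W
n=11: reaches L-position 0 → W
n=12: reaches L-position 9 → W
n=13: reaches L-position 0 → W
n=14: only reaches 7(W), 12(W), 13(W), all W → L
n=15: reaches L-position 14 → W
n=16: reaches L-position 14 → W
From 16, the L positions reachable in one move are: 14.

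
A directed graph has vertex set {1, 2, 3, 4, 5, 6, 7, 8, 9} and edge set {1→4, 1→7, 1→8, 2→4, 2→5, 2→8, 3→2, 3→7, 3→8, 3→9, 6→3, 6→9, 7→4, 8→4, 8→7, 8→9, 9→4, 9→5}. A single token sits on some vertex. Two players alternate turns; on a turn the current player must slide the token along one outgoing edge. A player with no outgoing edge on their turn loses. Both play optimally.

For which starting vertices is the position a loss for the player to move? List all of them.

3, 4, 5

Classify positions by backward induction: terminal positions (no move available) are L. From any other position, the mover wins iff some move reaches an L.
Every edge goes from a vertex to one that appears earlier in the order 4, 5, 9, 7, 8, 2, 3, 6, 1, so processing vertices in that order labels each vertex after all of its successors.
4: no outgoing edge → L
5: no outgoing edge → L
9: W (go to 5, an L position)
7: W (go to 4, an L position)
8: W (go to 4, an L position)
2: W (go to 5, an L position)
3: L (options 2(W), 8(W), 7(W), 9(W) are all W)
6: W (go to 3, an L position)
1: W (go to 4, an L position)
The losing starting vertices are exactly the entries labelled L in this table (3 of them).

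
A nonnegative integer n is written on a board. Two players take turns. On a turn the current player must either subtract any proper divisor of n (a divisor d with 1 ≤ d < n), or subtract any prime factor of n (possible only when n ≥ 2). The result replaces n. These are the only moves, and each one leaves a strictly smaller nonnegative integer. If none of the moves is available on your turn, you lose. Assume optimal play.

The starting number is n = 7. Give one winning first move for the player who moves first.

Move to 0.

Use the standard recursion: the mover loses at a terminal position; elsewhere, the mover wins exactly when some move hands the opponent an L position.
n=0: no move → L
n=1: no move → L
n=2: →0(L), so W
n=3: →0(L), so W
n=4: →2(W), 3(W) — all W, so L
n=5: →0(L), so W
n=6: →4(L), so W
n=7: →0(L), so W
From 7, the L positions reachable in one move are: 0.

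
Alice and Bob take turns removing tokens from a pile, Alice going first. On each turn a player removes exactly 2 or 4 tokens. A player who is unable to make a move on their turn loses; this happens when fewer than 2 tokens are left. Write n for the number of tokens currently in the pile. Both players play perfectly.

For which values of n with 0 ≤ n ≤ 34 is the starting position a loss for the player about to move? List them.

Compute win/loss labels from the base case upward. A position with no move is L. Any other position is W if it can reach an L in one move, else L.
n=0: no move → L
n=1: no move → L
n=2: W (go to 0, an L position)
n=3: W (go to 1, an L position)
n=4: W (go to 0, an L position)
n=5: W (go to 1, an L position)
n=6: L (options 4(W), 2(W) are all W)
n=7: L (options 5(W), 3(W) are all W)
n=8: W (go to 6, an L position)
n=9: W (go to 7, an L position)
n=10: W (go to 6, an L position)
n=11: W (go to 7, an L position)
n=12: L (options 10(W), 8(W) are all W)
n=13: L (options 11(W), 9(W) are all W)
n=14: W (go to 12, an L position)
n=15: W (go to 13, an L position)
n=16: W (go to 12, an L position)
n=17: W (go to 13, an L position)
n=18: L (options 16(W), 14(W) are all W)
n=19: L (options 17(W), 15(W) are all W)
n=20: W (go to 18, an L position)
n=21: W (go to 19, an L position)
n=22: W (go to 18, an L position)
n=23: W (go to 19, an L position)
n=24: L (options 22(W), 20(W) are all W)
n=25: L (options 23(W), 21(W) are all W)
n=26: W (go to 24, an L position)
n=27: W (go to 25, an L position)
n=28: W (go to 24, an L position)
n=29: W (go to 25, an L position)
n=30: L (options 28(W), 26(W) are all W)
n=31: L (options 29(W), 27(W) are all W)
n=32: W (go to 30, an L position)
n=33: W (go to 31, an L position)
n=34: W (go to 30, an L position)
Reading off the rows marked L gives the requested list; there are 12 such values of n.

0, 1, 6, 7, 12, 13, 18, 19, 24, 25, 30, 31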